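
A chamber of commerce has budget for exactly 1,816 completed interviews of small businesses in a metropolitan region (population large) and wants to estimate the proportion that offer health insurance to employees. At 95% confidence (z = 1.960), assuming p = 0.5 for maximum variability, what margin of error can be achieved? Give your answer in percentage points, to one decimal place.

2.3

SE(p̂) = √[p(1−p)/n] = √[0.2500/1816] = 0.01173.
E = z × SE = 1.960 × 0.01173 = 0.02300, or 2.3 percentage points.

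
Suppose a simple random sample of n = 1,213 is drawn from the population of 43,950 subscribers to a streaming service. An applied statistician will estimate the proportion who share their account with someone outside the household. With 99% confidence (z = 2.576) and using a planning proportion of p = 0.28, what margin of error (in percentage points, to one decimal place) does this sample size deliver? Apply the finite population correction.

Finite-population factor: (N−n)/(N−1) = (43950−1213)/(43950−1) = 0.9724.
SE(p̂) = √[p(1−p)/n · (N−n)/(N−1)] = √[0.2016/1213 × 0.9724] = 0.01271.
E = z × SE = 2.576 × 0.01271 = 0.03275 ≈ 3.3 percentage points.

3.3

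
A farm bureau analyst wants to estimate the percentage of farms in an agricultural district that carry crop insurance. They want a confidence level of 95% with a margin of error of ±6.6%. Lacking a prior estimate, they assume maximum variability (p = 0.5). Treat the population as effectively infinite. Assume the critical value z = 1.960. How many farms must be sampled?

With p = 0.5, p(1−p) = 0.25.
n = z²·p(1−p)/E² = 1.960² × 0.2500 / 0.066² = 3.8416 × 0.2500 / 0.004356 ≈ 220.48.
Rounding up gives n = 221.

221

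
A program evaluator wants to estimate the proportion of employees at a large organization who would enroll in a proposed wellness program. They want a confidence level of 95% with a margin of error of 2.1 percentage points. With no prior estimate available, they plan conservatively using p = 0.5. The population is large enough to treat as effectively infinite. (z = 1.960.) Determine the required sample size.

With p = 0.5, p(1−p) = 0.25.
n = z²·p(1−p)/E² = 1.960² × 0.2500 / 0.021² = 3.8416 × 0.2500 / 0.000441 ≈ 2177.78.
Rounding up gives n = 2178.

2178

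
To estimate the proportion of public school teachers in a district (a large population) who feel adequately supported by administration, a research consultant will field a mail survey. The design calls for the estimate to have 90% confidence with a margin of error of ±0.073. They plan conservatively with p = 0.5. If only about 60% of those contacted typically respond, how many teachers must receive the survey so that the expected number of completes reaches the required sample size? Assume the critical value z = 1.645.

Completed interviews needed: n₀ = 1.645² × 0.2500 / 0.073² ≈ 126.95 → 127.
At a 60% response rate, contacts needed = 127 / 0.60 ≈ 211.67 → 212.

212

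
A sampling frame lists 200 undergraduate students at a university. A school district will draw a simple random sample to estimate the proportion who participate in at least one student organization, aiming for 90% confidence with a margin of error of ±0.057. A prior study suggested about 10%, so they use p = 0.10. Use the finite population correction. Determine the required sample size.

For 90% confidence, z = 1.645.
Unadjusted: n₀ = 1.645² × 0.10 × 0.90 / 0.057² ≈ 74.96, so n₀ = 75.
Finite population correction with N = 200: n = n₀ / (1 + (n₀−1)/N) = 75 / (1 + 74/200) = 75 / 1.3700 ≈ 54.74.
Rounding up, n = 55.

55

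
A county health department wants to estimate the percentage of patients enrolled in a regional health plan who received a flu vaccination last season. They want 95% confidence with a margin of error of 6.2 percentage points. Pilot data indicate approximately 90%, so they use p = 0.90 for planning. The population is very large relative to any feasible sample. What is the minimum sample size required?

90

For 95% confidence, z = 1.960.
With p = 0.90, p(1−p) = 0.0900.
n = z²·p(1−p)/E² = 1.960² × 0.0900 / 0.062² = 3.8416 × 0.0900 / 0.003844 ≈ 89.94.
Rounding up gives n = 90.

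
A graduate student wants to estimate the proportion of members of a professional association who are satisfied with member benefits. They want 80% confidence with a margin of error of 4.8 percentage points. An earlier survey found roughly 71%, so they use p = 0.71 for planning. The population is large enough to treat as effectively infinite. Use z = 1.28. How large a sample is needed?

147

With p = 0.71, p(1−p) = 0.2059.
n = z²·p(1−p)/E² = 1.28² × 0.2059 / 0.048² = 1.6384 × 0.2059 / 0.002304 ≈ 146.42.
Rounding up gives n = 147.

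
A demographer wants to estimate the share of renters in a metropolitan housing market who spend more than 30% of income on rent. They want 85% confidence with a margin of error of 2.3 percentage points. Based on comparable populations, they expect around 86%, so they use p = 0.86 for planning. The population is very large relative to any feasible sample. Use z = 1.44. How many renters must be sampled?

472

With p = 0.86, p(1−p) = 0.1204.
n = z²·p(1−p)/E² = 1.44² × 0.1204 / 0.023² = 2.0736 × 0.1204 / 0.000529 ≈ 471.95.
Rounding up gives n = 472.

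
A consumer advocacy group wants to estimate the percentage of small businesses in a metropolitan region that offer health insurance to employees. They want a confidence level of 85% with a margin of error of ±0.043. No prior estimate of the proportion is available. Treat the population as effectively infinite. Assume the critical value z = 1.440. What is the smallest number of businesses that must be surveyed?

With no prior estimate, use p = 0.5, giving p(1−p) = 0.25.
n = z²·p(1−p)/E² = 1.440² × 0.2500 / 0.043² = 2.0736 × 0.2500 / 0.001849 ≈ 280.37.
Rounding up gives n = 281.

281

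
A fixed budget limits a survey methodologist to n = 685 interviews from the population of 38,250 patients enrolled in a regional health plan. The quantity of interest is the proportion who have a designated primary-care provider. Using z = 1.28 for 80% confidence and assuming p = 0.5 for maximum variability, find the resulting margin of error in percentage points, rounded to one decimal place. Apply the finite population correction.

Finite-population factor: (N−n)/(N−1) = (38250−685)/(38250−1) = 0.9821.
SE(p̂) = √[p(1−p)/n · (N−n)/(N−1)] = √[0.2500/685 × 0.9821] = 0.01893.
E = z × SE = 1.28 × 0.01893 = 0.02423 ≈ 2.4 percentage points.

2.4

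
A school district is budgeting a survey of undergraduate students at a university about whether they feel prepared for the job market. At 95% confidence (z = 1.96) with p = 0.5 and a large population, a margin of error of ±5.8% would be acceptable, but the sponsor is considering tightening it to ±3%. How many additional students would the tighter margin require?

At ±5.8%: n = 1.96² × 0.2500 / 0.058² ≈ 285.49 → 286.
At ±3%: n = 1.96² × 0.2500 / 0.030² ≈ 1067.11 → 1068.
Additional respondents: 1068 − 286 = 782.

782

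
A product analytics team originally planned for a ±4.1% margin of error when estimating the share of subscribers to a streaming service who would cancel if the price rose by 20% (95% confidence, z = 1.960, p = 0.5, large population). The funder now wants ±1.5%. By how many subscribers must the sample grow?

At ±4.1%: n = 1.960² × 0.2500 / 0.041² ≈ 571.33 → 572.
At ±1.5%: n = 1.960² × 0.2500 / 0.015² ≈ 4268.44 → 4269.
Additional respondents: 4269 − 572 = 3697.

3697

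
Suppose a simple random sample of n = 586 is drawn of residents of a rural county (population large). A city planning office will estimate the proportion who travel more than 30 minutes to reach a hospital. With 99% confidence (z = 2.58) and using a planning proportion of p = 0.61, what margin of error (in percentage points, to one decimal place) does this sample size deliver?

5.2

SE(p̂) = √[p(1−p)/n] = √[0.2379/586] = 0.02015.
E = z × SE = 2.58 × 0.02015 = 0.05198, or 5.2 percentage points.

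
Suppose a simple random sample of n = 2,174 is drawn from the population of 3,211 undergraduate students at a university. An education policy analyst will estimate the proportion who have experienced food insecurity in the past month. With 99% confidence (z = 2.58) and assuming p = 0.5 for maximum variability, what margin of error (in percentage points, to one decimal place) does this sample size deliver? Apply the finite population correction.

1.6

Finite-population factor: (N−n)/(N−1) = (3211−2174)/(3211−1) = 0.3231.
SE(p̂) = √[p(1−p)/n · (N−n)/(N−1)] = √[0.2500/2174 × 0.3231] = 0.00610.
E = z × SE = 2.58 × 0.00610 = 0.01573 ≈ 1.6 percentage points.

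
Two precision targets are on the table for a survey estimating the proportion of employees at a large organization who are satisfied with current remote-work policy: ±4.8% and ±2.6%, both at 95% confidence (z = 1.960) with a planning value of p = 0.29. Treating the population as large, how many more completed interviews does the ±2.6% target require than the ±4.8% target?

At ±4.8%: n = 1.960² × 0.2059 / 0.048² ≈ 343.31 → 344.
At ±2.6%: n = 1.960² × 0.2059 / 0.026² ≈ 1170.10 → 1171.
Additional respondents: 1171 − 344 = 827.

827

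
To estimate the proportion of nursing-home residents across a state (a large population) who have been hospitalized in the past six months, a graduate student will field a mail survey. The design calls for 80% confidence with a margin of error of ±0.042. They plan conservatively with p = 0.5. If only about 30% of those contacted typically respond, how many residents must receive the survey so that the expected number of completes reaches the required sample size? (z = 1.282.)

777

Completed interviews needed: n₀ = 1.282² × 0.2500 / 0.042² ≈ 232.93 → 233.
At a 30% response rate, contacts needed = 233 / 0.30 ≈ 776.67 → 777.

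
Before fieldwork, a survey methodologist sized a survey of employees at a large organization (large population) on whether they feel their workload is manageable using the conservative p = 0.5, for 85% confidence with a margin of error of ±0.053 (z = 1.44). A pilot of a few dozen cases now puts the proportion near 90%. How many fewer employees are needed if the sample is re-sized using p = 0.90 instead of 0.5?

Conservative (p = 0.5): n = 1.44² × 0.25 / 0.053² ≈ 184.55 → 185.
Using p = 0.90: p(1−p) = 0.0900, so n = 1.44² × 0.0900 / 0.053² ≈ 66.44 → 67.
Reduction: 185 − 67 = 118.

118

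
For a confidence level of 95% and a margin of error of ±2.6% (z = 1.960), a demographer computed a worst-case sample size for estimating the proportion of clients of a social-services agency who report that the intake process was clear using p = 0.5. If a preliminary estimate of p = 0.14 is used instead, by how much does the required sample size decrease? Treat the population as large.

Conservative (p = 0.5): n = 1.960² × 0.25 / 0.026² ≈ 1420.71 → 1421.
Using p = 0.14: p(1−p) = 0.1204, so n = 1.960² × 0.1204 / 0.026² ≈ 684.21 → 685.
Reduction: 1421 − 685 = 736.

736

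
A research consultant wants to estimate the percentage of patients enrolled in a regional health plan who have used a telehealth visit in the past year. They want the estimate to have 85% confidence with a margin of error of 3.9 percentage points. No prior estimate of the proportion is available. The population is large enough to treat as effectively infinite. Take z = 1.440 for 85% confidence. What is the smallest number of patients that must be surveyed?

341

With no prior estimate, use p = 0.5, giving p(1−p) = 0.25.
n = z²·p(1−p)/E² = 1.440² × 0.2500 / 0.039² = 2.0736 × 0.2500 / 0.001521 ≈ 340.83.
Rounding up gives n = 341.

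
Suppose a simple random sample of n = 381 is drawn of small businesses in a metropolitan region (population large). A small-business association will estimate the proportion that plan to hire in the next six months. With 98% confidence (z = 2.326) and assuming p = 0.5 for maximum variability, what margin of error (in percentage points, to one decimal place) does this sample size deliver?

SE(p̂) = √[p(1−p)/n] = √[0.2500/381] = 0.02562.
E = z × SE = 2.326 × 0.02562 = 0.05958, or 6.0 percentage points.

6.0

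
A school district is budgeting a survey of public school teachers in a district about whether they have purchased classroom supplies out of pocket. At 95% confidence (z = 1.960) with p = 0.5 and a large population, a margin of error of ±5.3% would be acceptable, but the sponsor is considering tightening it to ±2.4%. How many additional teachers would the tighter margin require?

1326

At ±5.3%: n = 1.960² × 0.2500 / 0.053² ≈ 341.90 → 342.
At ±2.4%: n = 1.960² × 0.2500 / 0.024² ≈ 1667.36 → 1668.
Additional respondents: 1668 − 342 = 1326.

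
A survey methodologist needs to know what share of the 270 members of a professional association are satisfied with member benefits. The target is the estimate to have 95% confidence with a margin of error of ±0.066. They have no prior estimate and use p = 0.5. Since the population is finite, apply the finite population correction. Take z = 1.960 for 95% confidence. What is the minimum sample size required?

122

Unadjusted: n₀ = 1.960² × 0.50 × 0.50 / 0.066² ≈ 220.48, so n₀ = 221.
Finite population correction with N = 270: n = n₀ / (1 + (n₀−1)/N) = 221 / (1 + 220/270) = 221 / 1.8148 ≈ 121.78.
Rounding up, n = 122.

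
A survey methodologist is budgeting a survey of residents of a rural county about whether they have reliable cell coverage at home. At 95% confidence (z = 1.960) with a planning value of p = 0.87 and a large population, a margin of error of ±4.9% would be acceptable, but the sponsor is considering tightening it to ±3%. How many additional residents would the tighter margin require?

At ±4.9%: n = 1.960² × 0.1131 / 0.049² ≈ 180.96 → 181.
At ±3%: n = 1.960² × 0.1131 / 0.030² ≈ 482.76 → 483.
Additional respondents: 483 − 181 = 302.

302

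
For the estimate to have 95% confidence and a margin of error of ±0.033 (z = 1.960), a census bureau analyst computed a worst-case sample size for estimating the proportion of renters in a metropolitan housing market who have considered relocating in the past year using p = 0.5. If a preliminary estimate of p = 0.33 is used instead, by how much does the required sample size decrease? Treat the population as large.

Conservative (p = 0.5): n = 1.960² × 0.25 / 0.033² ≈ 881.91 → 882.
Using p = 0.33: p(1−p) = 0.2211, so n = 1.960² × 0.2211 / 0.033² ≈ 779.96 → 780.
Reduction: 882 − 780 = 102.

102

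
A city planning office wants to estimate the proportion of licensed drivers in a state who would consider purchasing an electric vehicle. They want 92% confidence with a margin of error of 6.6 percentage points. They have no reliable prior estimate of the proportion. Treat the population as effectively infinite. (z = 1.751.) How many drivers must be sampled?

With no prior estimate, use p = 0.5, giving p(1−p) = 0.25.
n = z²·p(1−p)/E² = 1.751² × 0.2500 / 0.066² = 3.0660 × 0.2500 / 0.004356 ≈ 175.96.
Rounding up gives n = 176.

176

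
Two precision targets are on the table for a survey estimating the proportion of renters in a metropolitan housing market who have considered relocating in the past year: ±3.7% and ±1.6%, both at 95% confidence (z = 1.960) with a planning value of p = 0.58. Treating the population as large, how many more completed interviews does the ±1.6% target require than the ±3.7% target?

2972

At ±3.7%: n = 1.960² × 0.2436 / 0.037² ≈ 683.57 → 684.
At ±1.6%: n = 1.960² × 0.2436 / 0.016² ≈ 3655.52 → 3656.
Additional respondents: 3656 − 684 = 2972.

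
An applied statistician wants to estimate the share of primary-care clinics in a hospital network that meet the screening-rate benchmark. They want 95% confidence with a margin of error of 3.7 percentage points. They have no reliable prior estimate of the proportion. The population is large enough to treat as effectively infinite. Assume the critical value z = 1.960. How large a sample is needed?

702

With no prior estimate, use p = 0.5, giving p(1−p) = 0.25.
n = z²·p(1−p)/E² = 1.960² × 0.2500 / 0.037² = 3.8416 × 0.2500 / 0.001369 ≈ 701.53.
Rounding up gives n = 702.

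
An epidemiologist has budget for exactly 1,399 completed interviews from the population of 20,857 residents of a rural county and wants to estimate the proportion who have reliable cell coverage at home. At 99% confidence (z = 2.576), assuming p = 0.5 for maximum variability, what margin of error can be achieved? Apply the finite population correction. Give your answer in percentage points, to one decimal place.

3.3

Finite-population factor: (N−n)/(N−1) = (20857−1399)/(20857−1) = 0.9330.
SE(p̂) = √[p(1−p)/n · (N−n)/(N−1)] = √[0.2500/1399 × 0.9330] = 0.01291.
E = z × SE = 2.576 × 0.01291 = 0.03326 ≈ 3.3 percentage points.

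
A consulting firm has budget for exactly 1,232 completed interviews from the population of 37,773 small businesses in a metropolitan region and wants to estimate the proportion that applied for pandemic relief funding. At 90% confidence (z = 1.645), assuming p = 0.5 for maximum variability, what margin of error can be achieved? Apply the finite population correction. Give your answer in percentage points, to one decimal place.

2.3

Finite-population factor: (N−n)/(N−1) = (37773−1232)/(37773−1) = 0.9674.
SE(p̂) = √[p(1−p)/n · (N−n)/(N−1)] = √[0.2500/1232 × 0.9674] = 0.01401.
E = z × SE = 1.645 × 0.01401 = 0.02305 ≈ 2.3 percentage points.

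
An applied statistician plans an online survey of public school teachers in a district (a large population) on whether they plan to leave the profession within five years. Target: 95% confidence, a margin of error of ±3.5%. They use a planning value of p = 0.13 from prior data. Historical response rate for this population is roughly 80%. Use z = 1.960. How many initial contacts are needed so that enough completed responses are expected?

444

Completed interviews needed: n₀ = 1.960² × 0.1131 / 0.035² ≈ 354.68 → 355.
At an 80% response rate, contacts needed = 355 / 0.80 ≈ 443.75 → 444.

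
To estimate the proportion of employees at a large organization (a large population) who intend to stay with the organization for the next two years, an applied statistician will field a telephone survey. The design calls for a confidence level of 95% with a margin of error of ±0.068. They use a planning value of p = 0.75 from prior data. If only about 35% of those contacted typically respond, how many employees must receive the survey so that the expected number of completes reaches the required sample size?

For 95% confidence, z = 1.960.
Completed interviews needed: n₀ = 1.960² × 0.1875 / 0.068² ≈ 155.77 → 156.
At a 35% response rate, contacts needed = 156 / 0.35 ≈ 445.71 → 446.

446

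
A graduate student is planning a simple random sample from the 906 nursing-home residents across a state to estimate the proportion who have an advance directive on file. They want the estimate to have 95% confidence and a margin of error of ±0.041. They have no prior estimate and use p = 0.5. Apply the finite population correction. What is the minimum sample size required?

For 95% confidence, z = 1.96.
Unadjusted: n₀ = 1.96² × 0.50 × 0.50 / 0.041² ≈ 571.33, so n₀ = 572.
Finite population correction with N = 906: n = n₀ / (1 + (n₀−1)/N) = 572 / (1 + 571/906) = 572 / 1.6302 ≈ 350.87.
Rounding up, n = 351.

351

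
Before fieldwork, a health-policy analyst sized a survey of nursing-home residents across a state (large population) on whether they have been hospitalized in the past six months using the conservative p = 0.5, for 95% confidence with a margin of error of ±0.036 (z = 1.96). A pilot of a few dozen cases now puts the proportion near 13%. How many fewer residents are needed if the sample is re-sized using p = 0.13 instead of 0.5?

406

Conservative (p = 0.5): n = 1.96² × 0.25 / 0.036² ≈ 741.05 → 742.
Using p = 0.13: p(1−p) = 0.1131, so n = 1.96² × 0.1131 / 0.036² ≈ 335.25 → 336.
Reduction: 742 − 336 = 406.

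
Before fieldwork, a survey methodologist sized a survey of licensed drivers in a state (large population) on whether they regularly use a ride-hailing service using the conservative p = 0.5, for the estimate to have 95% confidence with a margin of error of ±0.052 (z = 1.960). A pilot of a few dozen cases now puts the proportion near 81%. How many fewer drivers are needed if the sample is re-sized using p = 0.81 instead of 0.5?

Conservative (p = 0.5): n = 1.960² × 0.25 / 0.052² ≈ 355.18 → 356.
Using p = 0.81: p(1−p) = 0.1539, so n = 1.960² × 0.1539 / 0.052² ≈ 218.65 → 219.
Reduction: 356 − 219 = 137.

137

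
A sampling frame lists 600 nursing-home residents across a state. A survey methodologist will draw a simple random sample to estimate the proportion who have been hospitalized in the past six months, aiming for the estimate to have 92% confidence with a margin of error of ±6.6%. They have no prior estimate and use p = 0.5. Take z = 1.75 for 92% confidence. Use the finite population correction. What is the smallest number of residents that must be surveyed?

Unadjusted: n₀ = 1.75² × 0.50 × 0.50 / 0.066² ≈ 175.76, so n₀ = 176.
Finite population correction with N = 600: n = n₀ / (1 + (n₀−1)/N) = 176 / (1 + 175/600) = 176 / 1.2917 ≈ 136.26.
Rounding up, n = 137.

137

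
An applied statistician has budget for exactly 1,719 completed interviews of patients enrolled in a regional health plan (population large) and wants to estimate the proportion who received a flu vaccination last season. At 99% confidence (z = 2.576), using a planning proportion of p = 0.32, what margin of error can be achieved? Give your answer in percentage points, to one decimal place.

2.9

SE(p̂) = √[p(1−p)/n] = √[0.2176/1719] = 0.01125.
E = z × SE = 2.576 × 0.01125 = 0.02898, or 2.9 percentage points.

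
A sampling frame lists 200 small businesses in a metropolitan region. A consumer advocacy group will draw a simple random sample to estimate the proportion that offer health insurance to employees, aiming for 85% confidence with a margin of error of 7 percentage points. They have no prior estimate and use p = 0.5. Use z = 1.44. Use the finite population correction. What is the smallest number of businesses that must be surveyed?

70

Unadjusted: n₀ = 1.44² × 0.50 × 0.50 / 0.070² ≈ 105.80, so n₀ = 106.
Finite population correction with N = 200: n = n₀ / (1 + (n₀−1)/N) = 106 / (1 + 105/200) = 106 / 1.5250 ≈ 69.51.
Rounding up, n = 70.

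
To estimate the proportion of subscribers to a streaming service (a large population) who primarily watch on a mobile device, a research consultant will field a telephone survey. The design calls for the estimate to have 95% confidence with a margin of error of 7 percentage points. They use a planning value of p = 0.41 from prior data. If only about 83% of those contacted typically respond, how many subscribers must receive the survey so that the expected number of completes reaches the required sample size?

For 95% confidence, z = 1.960.
Completed interviews needed: n₀ = 1.960² × 0.2419 / 0.070² ≈ 189.65 → 190.
At an 83% response rate, contacts needed = 190 / 0.83 ≈ 228.92 → 229.

229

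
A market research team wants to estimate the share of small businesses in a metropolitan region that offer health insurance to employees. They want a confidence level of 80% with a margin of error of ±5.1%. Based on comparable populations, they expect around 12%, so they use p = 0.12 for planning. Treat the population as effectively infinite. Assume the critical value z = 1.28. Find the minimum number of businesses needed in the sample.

67

With p = 0.12, p(1−p) = 0.1056.
n = z²·p(1−p)/E² = 1.28² × 0.1056 / 0.051² = 1.6384 × 0.1056 / 0.002601 ≈ 66.52.
Rounding up gives n = 67.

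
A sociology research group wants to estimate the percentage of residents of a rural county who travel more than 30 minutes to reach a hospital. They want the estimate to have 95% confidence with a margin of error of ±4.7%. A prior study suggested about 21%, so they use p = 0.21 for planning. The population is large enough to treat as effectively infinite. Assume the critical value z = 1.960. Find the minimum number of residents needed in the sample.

With p = 0.21, p(1−p) = 0.1659.
n = z²·p(1−p)/E² = 1.960² × 0.1659 / 0.047² = 3.8416 × 0.1659 / 0.002209 ≈ 288.51.
Rounding up gives n = 289.

289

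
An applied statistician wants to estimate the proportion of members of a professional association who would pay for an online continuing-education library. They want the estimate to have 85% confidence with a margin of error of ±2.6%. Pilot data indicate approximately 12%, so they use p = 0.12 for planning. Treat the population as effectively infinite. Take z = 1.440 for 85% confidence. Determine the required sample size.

With p = 0.12, p(1−p) = 0.1056.
n = z²·p(1−p)/E² = 1.440² × 0.1056 / 0.026² = 2.0736 × 0.1056 / 0.000676 ≈ 323.92.
Rounding up gives n = 324.

324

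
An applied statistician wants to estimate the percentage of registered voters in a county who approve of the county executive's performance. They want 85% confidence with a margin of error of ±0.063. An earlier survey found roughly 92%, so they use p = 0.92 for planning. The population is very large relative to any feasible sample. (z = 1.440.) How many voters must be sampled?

39

With p = 0.92, p(1−p) = 0.0736.
n = z²·p(1−p)/E² = 1.440² × 0.0736 / 0.063² = 2.0736 × 0.0736 / 0.003969 ≈ 38.45.
Rounding up gives n = 39.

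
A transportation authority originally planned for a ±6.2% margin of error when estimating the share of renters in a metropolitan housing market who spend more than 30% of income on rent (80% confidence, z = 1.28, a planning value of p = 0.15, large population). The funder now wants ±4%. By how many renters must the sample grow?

76

At ±6.2%: n = 1.28² × 0.1275 / 0.062² ≈ 54.34 → 55.
At ±4%: n = 1.28² × 0.1275 / 0.040² ≈ 130.56 → 131.
Additional respondents: 131 − 55 = 76.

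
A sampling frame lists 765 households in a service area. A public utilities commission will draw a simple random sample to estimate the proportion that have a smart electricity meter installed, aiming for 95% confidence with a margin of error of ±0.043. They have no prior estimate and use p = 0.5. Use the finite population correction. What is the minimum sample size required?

For 95% confidence, z = 1.960.
Unadjusted: n₀ = 1.960² × 0.50 × 0.50 / 0.043² ≈ 519.42, so n₀ = 520.
Finite population correction with N = 765: n = n₀ / (1 + (n₀−1)/N) = 520 / (1 + 519/765) = 520 / 1.6784 ≈ 309.81.
Rounding up, n = 310.

310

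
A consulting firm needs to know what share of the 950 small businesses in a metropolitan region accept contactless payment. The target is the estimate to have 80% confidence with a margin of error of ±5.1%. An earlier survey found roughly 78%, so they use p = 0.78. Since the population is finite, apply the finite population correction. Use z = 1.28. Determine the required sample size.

Unadjusted: n₀ = 1.28² × 0.78 × 0.22 / 0.051² ≈ 108.09, so n₀ = 109.
Finite population correction with N = 950: n = n₀ / (1 + (n₀−1)/N) = 109 / (1 + 108/950) = 109 / 1.1137 ≈ 97.87.
Rounding up, n = 98.

98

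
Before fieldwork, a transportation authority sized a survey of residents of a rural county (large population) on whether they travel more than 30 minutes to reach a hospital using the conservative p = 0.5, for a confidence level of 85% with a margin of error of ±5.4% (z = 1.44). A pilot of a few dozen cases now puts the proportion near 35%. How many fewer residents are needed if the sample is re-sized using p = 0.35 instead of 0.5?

16

Conservative (p = 0.5): n = 1.44² × 0.25 / 0.054² ≈ 177.78 → 178.
Using p = 0.35: p(1−p) = 0.2275, so n = 1.44² × 0.2275 / 0.054² ≈ 161.78 → 162.
Reduction: 178 − 162 = 16.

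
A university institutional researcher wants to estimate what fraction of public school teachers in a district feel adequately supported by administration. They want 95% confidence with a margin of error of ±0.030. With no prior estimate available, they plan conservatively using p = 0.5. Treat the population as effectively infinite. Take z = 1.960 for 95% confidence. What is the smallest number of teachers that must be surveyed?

With p = 0.5, p(1−p) = 0.25.
n = z²·p(1−p)/E² = 1.960² × 0.2500 / 0.030² = 3.8416 × 0.2500 / 0.000900 ≈ 1067.11.
Rounding up gives n = 1068.

1068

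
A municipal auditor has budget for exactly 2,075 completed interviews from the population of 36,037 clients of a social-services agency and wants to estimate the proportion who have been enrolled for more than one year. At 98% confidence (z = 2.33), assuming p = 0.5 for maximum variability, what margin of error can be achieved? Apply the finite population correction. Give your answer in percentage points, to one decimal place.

2.5

Finite-population factor: (N−n)/(N−1) = (36037−2075)/(36037−1) = 0.9424.
SE(p̂) = √[p(1−p)/n · (N−n)/(N−1)] = √[0.2500/2075 × 0.9424] = 0.01066.
E = z × SE = 2.33 × 0.01066 = 0.02483 ≈ 2.5 percentage points.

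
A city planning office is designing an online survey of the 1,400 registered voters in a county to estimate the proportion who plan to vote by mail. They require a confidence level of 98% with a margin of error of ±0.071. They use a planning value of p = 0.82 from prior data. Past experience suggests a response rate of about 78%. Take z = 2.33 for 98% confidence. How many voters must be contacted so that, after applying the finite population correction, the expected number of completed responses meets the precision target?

Completed interviews needed (unadjusted): n₀ = 2.33² × 0.1476 / 0.071² ≈ 158.96 → 159.
FPC for N = 1,400: n = 159 / (1 + 158/1400) = 159 / 1.1129 ≈ 142.88 → 143.
At a 78% response rate, contacts needed = 143 / 0.78 ≈ 183.33 → 184.

184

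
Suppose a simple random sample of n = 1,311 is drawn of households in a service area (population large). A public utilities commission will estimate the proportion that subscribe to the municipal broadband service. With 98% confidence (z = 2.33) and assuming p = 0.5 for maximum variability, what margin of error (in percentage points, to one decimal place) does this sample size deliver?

SE(p̂) = √[p(1−p)/n] = √[0.2500/1311] = 0.01381.
E = z × SE = 2.33 × 0.01381 = 0.03218, or 3.2 percentage points.

3.2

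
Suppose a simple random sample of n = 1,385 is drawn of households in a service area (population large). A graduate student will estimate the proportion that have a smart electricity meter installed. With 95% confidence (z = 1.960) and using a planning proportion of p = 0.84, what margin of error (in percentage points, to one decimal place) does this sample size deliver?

SE(p̂) = √[p(1−p)/n] = √[0.1344/1385] = 0.00985.
E = z × SE = 1.960 × 0.00985 = 0.01931, or 1.9 percentage points.

1.9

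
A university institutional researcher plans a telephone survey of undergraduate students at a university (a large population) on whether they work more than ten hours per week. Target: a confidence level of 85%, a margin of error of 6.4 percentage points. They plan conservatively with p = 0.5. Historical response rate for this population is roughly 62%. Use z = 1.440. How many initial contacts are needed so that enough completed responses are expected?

Completed interviews needed: n₀ = 1.440² × 0.2500 / 0.064² ≈ 126.56 → 127.
At a 62% response rate, contacts needed = 127 / 0.62 ≈ 204.84 → 205.

205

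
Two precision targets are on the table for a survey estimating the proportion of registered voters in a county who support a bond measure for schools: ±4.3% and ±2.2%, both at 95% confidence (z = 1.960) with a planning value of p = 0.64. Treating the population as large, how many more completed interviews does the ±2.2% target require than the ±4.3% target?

1350

At ±4.3%: n = 1.960² × 0.2304 / 0.043² ≈ 478.69 → 479.
At ±2.2%: n = 1.960² × 0.2304 / 0.022² ≈ 1828.73 → 1829.
Additional respondents: 1829 − 479 = 1350.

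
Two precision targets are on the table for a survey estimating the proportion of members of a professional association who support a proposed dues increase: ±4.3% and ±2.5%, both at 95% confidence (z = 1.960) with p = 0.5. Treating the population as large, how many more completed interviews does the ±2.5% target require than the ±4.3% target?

At ±4.3%: n = 1.960² × 0.2500 / 0.043² ≈ 519.42 → 520.
At ±2.5%: n = 1.960² × 0.2500 / 0.025² ≈ 1536.64 → 1537.
Additional respondents: 1537 − 520 = 1017.

1017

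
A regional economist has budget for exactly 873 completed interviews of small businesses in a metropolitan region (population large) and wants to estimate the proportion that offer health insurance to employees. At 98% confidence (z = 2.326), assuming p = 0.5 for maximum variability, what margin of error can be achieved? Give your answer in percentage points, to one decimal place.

3.9

SE(p̂) = √[p(1−p)/n] = √[0.2500/873] = 0.01692.
E = z × SE = 2.326 × 0.01692 = 0.03936, or 3.9 percentage points.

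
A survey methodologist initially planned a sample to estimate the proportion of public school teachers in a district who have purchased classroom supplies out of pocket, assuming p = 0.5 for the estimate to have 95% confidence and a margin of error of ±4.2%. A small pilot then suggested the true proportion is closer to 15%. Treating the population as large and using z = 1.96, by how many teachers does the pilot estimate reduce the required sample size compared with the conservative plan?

267

Conservative (p = 0.5): n = 1.96² × 0.25 / 0.042² ≈ 544.44 → 545.
Using p = 0.15: p(1−p) = 0.1275, so n = 1.96² × 0.1275 / 0.042² ≈ 277.67 → 278.
Reduction: 545 − 278 = 267.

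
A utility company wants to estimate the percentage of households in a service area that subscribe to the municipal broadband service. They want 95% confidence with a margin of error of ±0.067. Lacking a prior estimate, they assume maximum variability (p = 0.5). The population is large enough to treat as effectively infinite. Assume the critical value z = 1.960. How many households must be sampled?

214

With p = 0.5, p(1−p) = 0.25.
n = z²·p(1−p)/E² = 1.960² × 0.2500 / 0.067² = 3.8416 × 0.2500 / 0.004489 ≈ 213.95.
Rounding up gives n = 214.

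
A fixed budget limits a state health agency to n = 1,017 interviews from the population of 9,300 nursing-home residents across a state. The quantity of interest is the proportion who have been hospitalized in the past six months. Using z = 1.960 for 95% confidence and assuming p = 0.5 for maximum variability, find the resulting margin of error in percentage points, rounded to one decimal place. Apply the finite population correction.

2.9

Finite-population factor: (N−n)/(N−1) = (9300−1017)/(9300−1) = 0.8907.
SE(p̂) = √[p(1−p)/n · (N−n)/(N−1)] = √[0.2500/1017 × 0.8907] = 0.01480.
E = z × SE = 1.960 × 0.01480 = 0.02900 ≈ 2.9 percentage points.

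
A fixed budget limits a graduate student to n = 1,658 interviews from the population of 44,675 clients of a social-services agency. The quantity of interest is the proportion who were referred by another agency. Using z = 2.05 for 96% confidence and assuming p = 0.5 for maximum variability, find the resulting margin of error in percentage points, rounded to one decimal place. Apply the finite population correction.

Finite-population factor: (N−n)/(N−1) = (44675−1658)/(44675−1) = 0.9629.
SE(p̂) = √[p(1−p)/n · (N−n)/(N−1)] = √[0.2500/1658 × 0.9629] = 0.01205.
E = z × SE = 2.05 × 0.01205 = 0.02470 ≈ 2.5 percentage points.

2.5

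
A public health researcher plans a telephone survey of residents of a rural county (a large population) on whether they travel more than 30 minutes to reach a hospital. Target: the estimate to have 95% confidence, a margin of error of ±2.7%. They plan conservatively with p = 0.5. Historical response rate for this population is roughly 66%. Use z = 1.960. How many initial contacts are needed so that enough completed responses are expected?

Completed interviews needed: n₀ = 1.960² × 0.2500 / 0.027² ≈ 1317.42 → 1318.
At a 66% response rate, contacts needed = 1318 / 0.66 ≈ 1996.97 → 1997.

1997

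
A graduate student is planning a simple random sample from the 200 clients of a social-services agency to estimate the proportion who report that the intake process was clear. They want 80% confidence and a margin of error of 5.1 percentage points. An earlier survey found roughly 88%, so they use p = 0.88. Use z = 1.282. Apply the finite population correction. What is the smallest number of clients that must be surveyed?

Unadjusted: n₀ = 1.282² × 0.88 × 0.12 / 0.051² ≈ 66.73, so n₀ = 67.
Finite population correction with N = 200: n = n₀ / (1 + (n₀−1)/N) = 67 / (1 + 66/200) = 67 / 1.3300 ≈ 50.38.
Rounding up, n = 51.

51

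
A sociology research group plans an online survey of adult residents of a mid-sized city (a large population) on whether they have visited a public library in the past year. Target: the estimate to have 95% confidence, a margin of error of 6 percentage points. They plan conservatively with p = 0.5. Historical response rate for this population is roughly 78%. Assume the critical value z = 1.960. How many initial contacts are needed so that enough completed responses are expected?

Completed interviews needed: n₀ = 1.960² × 0.2500 / 0.060² ≈ 266.78 → 267.
At a 78% response rate, contacts needed = 267 / 0.78 ≈ 342.31 → 343.

343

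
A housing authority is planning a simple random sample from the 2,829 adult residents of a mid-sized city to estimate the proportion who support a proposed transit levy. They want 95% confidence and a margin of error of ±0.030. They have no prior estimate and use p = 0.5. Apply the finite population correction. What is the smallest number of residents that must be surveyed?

776

For 95% confidence, z = 1.960.
Unadjusted: n₀ = 1.960² × 0.50 × 0.50 / 0.030² ≈ 1067.11, so n₀ = 1068.
Finite population correction with N = 2,829: n = n₀ / (1 + (n₀−1)/N) = 1068 / (1 + 1067/2829) = 1068 / 1.3772 ≈ 775.51.
Rounding up, n = 776.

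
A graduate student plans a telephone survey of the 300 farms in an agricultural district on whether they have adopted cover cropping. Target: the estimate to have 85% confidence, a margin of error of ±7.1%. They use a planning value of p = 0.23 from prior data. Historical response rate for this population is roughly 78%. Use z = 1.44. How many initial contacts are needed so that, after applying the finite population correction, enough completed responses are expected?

76

Completed interviews needed (unadjusted): n₀ = 1.44² × 0.1771 / 0.071² ≈ 72.85 → 73.
FPC for N = 300: n = 73 / (1 + 72/300) = 73 / 1.2400 ≈ 58.87 → 59.
At a 78% response rate, contacts needed = 59 / 0.78 ≈ 75.64 → 76.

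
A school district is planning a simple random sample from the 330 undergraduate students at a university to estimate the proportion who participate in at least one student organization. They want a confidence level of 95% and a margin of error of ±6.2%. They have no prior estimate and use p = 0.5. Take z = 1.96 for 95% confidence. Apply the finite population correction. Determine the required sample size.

143

Unadjusted: n₀ = 1.96² × 0.50 × 0.50 / 0.062² ≈ 249.84, so n₀ = 250.
Finite population correction with N = 330: n = n₀ / (1 + (n₀−1)/N) = 250 / (1 + 249/330) = 250 / 1.7545 ≈ 142.49.
Rounding up, n = 143.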